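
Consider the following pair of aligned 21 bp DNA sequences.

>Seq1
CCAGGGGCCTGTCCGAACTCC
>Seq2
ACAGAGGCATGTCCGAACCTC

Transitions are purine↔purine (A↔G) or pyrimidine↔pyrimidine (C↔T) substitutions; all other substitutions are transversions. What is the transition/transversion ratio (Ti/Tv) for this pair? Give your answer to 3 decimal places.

Mismatches occur at site 1 (C→A, transversion), site 5 (G→A, transition), site 9 (C→A, transversion), site 19 (T→C, transition), site 20 (C→T, transition).
Of the 5 differences, 3 transitions and 2 transversions, so Ti/Tv = 3/2 = 1.500.

1.500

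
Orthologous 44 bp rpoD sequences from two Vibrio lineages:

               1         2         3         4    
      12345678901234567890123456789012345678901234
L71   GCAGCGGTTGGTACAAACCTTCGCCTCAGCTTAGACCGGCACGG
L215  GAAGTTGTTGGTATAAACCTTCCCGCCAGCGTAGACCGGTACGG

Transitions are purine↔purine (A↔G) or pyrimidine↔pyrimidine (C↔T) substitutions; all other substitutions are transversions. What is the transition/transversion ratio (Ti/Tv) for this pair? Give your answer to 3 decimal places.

0.800

The sequences differ at positions 2 (C/A, transversion), 5 (C/T, transition), 6 (G/T, transversion), 14 (C/T, transition), 23 (G/C, transversion), 25 (C/G, transversion), 26 (T/C, transition), 31 (T/G, transversion), 40 (C/T, transition).
Of the 9 differences, 4 transitions and 5 transversions, so Ti/Tv = 4/5 = 0.800.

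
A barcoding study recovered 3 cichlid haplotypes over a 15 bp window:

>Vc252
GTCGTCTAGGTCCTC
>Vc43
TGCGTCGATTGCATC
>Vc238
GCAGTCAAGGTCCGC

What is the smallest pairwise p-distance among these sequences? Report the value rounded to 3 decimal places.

0.267

Pairwise Hamming distances:
  Vc252 vs Vc43: 7
  Vc252 vs Vc238: 4
  Vc43 vs Vc238: 9
The smallest is 4 mismatches, between Vc252 and Vc238; p = 4/15 = 0.267.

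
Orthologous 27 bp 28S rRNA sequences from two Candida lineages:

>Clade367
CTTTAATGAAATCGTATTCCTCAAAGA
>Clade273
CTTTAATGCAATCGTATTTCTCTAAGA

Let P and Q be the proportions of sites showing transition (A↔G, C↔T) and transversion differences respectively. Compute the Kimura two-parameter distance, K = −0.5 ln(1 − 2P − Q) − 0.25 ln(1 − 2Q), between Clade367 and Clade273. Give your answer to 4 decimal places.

0.1203

The sequences differ at positions 9 (A/C, transversion), 19 (C/T, transition), 23 (A/T, transversion).
Of the 3 differences, 1 transition and 2 transversions over 27 sites: P = 1/27 = 0.037037, Q = 2/27 = 0.074074.
d = −0.5·ln(0.851852) − 0.25·ln(0.851852) = −0.5·(-0.160342) − 0.25·(-0.160342) = 0.1203.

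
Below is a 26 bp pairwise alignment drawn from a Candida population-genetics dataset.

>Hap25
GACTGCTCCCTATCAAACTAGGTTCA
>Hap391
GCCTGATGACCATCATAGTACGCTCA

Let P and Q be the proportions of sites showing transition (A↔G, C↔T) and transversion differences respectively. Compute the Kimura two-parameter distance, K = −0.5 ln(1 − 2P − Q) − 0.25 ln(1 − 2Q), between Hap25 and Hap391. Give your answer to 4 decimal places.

The sequences differ at positions 2 (A/C, transversion), 6 (C/A, transversion), 8 (C/G, transversion), 9 (C/A, transversion), 11 (T/C, transition), 16 (A/T, transversion), 18 (C/G, transversion), 21 (G/C, transversion), 23 (T/C, transition).
Of the 9 differences, 2 transitions and 7 transversions over 26 sites: P = 2/26 = 0.076923, Q = 7/26 = 0.269231.
d = −0.5·ln(0.576923) − 0.25·ln(0.461538) = −0.5·(-0.550046) − 0.25·(-0.773191) = 0.4683.

0.4683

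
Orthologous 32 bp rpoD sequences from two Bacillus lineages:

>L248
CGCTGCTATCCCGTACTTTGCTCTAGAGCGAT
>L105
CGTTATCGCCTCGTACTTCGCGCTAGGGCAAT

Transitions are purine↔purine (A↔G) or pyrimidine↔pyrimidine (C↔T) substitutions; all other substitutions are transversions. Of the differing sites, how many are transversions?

The sequences differ at positions 3 (C/T, transition), 5 (G/A, transition), 6 (C/T, transition), 7 (T/C, transition), 8 (A/G, transition), 9 (T/C, transition), 11 (C/T, transition), 19 (T/C, transition), 22 (T/G, transversion), 27 (A/G, transition), 30 (G/A, transition).
Of the 11 differences, 10 transitions and 1 transversion, so the answer is 1.

1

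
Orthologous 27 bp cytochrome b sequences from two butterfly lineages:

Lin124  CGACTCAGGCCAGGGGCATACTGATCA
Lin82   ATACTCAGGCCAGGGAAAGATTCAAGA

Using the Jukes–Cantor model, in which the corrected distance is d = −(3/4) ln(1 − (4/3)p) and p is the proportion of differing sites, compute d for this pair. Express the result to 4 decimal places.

0.4408

Differing sites — 1:C/A; 2:G/T; 16:G/A; 17:C/A; 19:T/G; 21:C/T; 23:G/C; 25:T/A; 26:C/G.
p = 9/27 = 0.333333.
d = −0.75 · ln(1 − (4/3)·0.333333) = −0.75 · ln(0.555556) = −0.75 · (-0.587786) = 0.4408.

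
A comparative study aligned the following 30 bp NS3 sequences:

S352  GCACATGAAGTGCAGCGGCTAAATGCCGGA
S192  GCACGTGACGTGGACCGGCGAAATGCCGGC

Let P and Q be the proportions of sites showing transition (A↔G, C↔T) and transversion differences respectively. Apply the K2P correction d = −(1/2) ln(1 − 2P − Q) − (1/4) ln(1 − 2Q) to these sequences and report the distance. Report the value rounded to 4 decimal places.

The sequences differ at positions 5 (A/G, transition), 9 (A/C, transversion), 13 (C/G, transversion), 15 (G/C, transversion), 20 (T/G, transversion), 30 (A/C, transversion).
Of the 6 differences, 1 transition and 5 transversions over 30 sites: P = 1/30 = 0.033333, Q = 5/30 = 0.166667.
d = −0.5·ln(0.766667) − 0.25·ln(0.666666) = −0.5·(-0.265703) − 0.25·(-0.405466) = 0.2342.

0.2342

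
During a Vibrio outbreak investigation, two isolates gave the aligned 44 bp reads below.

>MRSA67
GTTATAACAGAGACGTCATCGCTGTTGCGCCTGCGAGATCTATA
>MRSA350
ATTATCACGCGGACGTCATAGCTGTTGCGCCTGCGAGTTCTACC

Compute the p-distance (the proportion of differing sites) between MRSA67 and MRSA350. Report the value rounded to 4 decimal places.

Mismatches occur at site 1 (G/A), site 6 (A/C), site 9 (A/G), site 10 (G/C), site 11 (A/G), site 20 (C/A), site 38 (A/T), site 43 (T/C), site 44 (A/C).
There are 9 differences over 44 sites, so p = 9/44 = 0.2045.

0.2045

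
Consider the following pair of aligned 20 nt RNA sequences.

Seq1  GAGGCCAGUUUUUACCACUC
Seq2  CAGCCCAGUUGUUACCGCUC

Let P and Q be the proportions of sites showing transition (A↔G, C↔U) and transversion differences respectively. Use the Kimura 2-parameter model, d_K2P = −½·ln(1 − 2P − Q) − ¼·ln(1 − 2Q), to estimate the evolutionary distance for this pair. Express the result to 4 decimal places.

0.2330

The sequences differ at positions 1 (G/C, transversion), 4 (G/C, transversion), 11 (U/G, transversion), 17 (A/G, transition).
Of the 4 differences, 1 transition and 3 transversions over 20 sites: P = 1/20 = 0.050000, Q = 3/20 = 0.150000.
d = −0.5·ln(0.750000) − 0.25·ln(0.700000) = −0.5·(-0.287682) − 0.25·(-0.356675) = 0.2330.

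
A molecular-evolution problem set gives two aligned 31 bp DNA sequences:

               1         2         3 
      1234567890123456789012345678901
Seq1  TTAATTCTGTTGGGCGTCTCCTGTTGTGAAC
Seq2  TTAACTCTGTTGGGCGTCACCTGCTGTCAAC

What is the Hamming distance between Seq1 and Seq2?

4

The sequences differ at positions 5 (T/C), 19 (T/A), 24 (T/C), 28 (G/C).
That gives 4 mismatches out of 31 aligned sites, so the Hamming distance is 4.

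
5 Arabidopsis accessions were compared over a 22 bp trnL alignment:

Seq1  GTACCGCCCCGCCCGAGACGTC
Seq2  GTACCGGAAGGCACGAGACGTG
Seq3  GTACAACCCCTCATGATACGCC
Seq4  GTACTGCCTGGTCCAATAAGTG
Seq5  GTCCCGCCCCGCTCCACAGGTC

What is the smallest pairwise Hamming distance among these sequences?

Pairwise Hamming distances:
  Seq1 vs Seq2: 6
  Seq1 vs Seq3: 7
  Seq1 vs Seq4: 8
  Seq1 vs Seq5: 5
  Seq2 vs Seq3: 11
  Seq2 vs Seq4: 9
  Seq2 vs Seq5: 10
  Seq3 vs Seq4: 12
  Seq3 vs Seq5: 10
  Seq4 vs Seq5: 10
The smallest is 5, between Seq1 and Seq5.

5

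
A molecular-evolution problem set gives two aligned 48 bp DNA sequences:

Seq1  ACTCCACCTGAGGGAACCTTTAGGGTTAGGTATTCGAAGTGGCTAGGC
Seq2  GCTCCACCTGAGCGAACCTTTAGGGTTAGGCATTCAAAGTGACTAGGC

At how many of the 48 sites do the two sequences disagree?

Mismatches occur at site 1 (A→G), site 13 (G→C), site 31 (T→C), site 36 (G→A), site 42 (G→A).
That gives 5 mismatches out of 48 aligned sites, so the Hamming distance is 5.

5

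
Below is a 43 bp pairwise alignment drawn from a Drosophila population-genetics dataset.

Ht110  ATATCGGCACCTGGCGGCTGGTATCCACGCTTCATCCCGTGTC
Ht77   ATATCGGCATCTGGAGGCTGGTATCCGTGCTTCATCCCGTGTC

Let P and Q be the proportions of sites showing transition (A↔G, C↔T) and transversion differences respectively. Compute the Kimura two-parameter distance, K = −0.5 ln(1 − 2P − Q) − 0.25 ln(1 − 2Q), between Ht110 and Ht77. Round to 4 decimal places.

0.1007

The sequences differ at positions 10 (C/T, transition), 15 (C/A, transversion), 27 (A/G, transition), 28 (C/T, transition).
Of the 4 differences, 3 transitions and 1 transversion over 43 sites: P = 3/43 = 0.069767, Q = 1/43 = 0.023256.
d = −0.5·ln(0.837210) − 0.25·ln(0.953488) = −0.5·(-0.177680) − 0.25·(-0.047628) = 0.1007.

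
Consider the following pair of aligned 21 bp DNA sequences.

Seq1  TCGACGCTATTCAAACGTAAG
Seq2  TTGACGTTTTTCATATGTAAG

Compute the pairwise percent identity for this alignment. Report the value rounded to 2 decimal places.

The sequences differ at positions 2 (C/T), 7 (C/T), 9 (A/T), 14 (A/T), 16 (C/T).
16 of the 21 sites match, so the percent identity is 16/21 × 100 = 76.19%.

76.19%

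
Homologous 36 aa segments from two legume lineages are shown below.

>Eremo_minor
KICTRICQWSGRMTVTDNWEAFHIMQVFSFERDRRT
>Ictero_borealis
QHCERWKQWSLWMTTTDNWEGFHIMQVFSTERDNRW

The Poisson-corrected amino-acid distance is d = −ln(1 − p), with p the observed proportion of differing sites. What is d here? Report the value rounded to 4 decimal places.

Differing sites — 1:K/Q; 2:I/H; 4:T/E; 6:I/W; 7:C/K; 11:G/L; 12:R/W; 15:V/T; 21:A/G; 30:F/T; 34:R/N; 36:T/W.
p = 12/36 = 0.333333.
d = −ln(1 − 0.333333) = −ln(0.666667) = 0.4055.

0.4055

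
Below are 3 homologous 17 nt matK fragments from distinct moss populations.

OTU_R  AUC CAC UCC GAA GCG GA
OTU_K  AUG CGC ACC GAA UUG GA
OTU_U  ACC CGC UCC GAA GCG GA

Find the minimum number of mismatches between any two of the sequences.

2

Pairwise Hamming distances:
  OTU_R vs OTU_K: 5
  OTU_R vs OTU_U: 2
  OTU_K vs OTU_U: 5
The smallest is 2, between OTU_R and OTU_U.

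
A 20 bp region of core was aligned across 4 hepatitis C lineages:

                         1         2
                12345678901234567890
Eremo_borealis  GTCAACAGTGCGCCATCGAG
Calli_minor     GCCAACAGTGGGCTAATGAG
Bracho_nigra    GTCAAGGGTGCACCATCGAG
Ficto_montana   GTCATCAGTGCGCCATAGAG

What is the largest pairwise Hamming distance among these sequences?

8

Pairwise Hamming distances:
  Eremo_borealis vs Calli_minor: 5
  Eremo_borealis vs Bracho_nigra: 3
  Eremo_borealis vs Ficto_montana: 2
  Calli_minor vs Bracho_nigra: 8
  Calli_minor vs Ficto_montana: 6
  Bracho_nigra vs Ficto_montana: 5
The largest is 8, between Calli_minor and Bracho_nigra.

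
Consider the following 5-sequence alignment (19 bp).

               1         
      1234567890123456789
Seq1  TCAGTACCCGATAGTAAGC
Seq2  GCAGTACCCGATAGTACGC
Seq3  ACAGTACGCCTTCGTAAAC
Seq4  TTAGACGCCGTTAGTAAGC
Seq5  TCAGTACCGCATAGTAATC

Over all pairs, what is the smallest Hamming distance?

Pairwise Hamming distances:
  Seq1 vs Seq2: 2
  Seq1 vs Seq3: 6
  Seq1 vs Seq4: 5
  Seq1 vs Seq5: 3
  Seq2 vs Seq3: 7
  Seq2 vs Seq4: 7
  Seq2 vs Seq5: 5
  Seq3 vs Seq4: 9
  Seq3 vs Seq5: 6
  Seq4 vs Seq5: 8
The smallest is 2, between Seq1 and Seq2.

2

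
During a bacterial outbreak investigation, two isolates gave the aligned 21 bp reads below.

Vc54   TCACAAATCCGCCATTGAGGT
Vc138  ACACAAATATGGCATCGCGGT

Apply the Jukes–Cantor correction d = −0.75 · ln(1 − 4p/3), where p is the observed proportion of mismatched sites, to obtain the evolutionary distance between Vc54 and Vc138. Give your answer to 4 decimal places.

Differing sites — 1:T/A; 9:C/A; 10:C/T; 12:C/G; 16:T/C; 18:A/C.
p = 6/21 = 0.285714.
d = −0.75 · ln(1 − (4/3)·0.285714) = −0.75 · ln(0.619048) = −0.75 · (-0.479572) = 0.3597.

0.3597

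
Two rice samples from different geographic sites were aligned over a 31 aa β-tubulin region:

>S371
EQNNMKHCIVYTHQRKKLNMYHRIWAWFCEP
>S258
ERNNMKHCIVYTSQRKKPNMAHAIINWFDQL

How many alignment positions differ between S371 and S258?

The sequences differ at positions 2 (Q/R), 13 (H/S), 18 (L/P), 21 (Y/A), 23 (R/A), 25 (W/I), 26 (A/N), 29 (C/D), 30 (E/Q), 31 (P/L).
That gives 10 mismatches out of 31 aligned sites, so the Hamming distance is 10.

10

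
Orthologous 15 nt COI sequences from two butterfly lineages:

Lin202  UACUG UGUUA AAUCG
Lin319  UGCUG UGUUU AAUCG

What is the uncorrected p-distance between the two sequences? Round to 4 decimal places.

The sequences differ at positions 2 (A/G), 10 (A/U).
There are 2 differences over 15 sites, so p = 2/15 = 0.1333.

0.1333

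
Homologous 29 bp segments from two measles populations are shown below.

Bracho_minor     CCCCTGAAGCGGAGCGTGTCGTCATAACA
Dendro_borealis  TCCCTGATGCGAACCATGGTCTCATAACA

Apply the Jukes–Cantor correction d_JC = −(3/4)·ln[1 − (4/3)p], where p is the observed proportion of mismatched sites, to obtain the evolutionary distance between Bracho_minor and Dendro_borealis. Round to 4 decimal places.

0.3439

The sequences differ at positions 1 (C/T), 8 (A/T), 12 (G/A), 14 (G/C), 16 (G/A), 19 (T/G), 20 (C/T), 21 (G/C).
p = 8/29 = 0.275862.
d = −0.75 · ln(1 − (4/3)·0.275862) = −0.75 · ln(0.632184) = −0.75 · (-0.458575) = 0.3439.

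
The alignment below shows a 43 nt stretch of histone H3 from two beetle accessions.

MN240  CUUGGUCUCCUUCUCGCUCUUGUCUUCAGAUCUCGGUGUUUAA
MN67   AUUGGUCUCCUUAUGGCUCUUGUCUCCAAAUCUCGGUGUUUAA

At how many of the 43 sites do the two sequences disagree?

5

Differing sites — 1:C/A; 13:C/A; 15:C/G; 26:U/C; 29:G/A.
That gives 5 mismatches out of 43 aligned sites, so the Hamming distance is 5.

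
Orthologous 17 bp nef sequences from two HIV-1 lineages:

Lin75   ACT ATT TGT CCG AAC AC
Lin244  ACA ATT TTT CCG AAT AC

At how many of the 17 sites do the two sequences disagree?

Differing sites — 3:T/A; 8:G/T; 15:C/T.
That gives 3 mismatches out of 17 aligned sites, so the Hamming distance is 3.

3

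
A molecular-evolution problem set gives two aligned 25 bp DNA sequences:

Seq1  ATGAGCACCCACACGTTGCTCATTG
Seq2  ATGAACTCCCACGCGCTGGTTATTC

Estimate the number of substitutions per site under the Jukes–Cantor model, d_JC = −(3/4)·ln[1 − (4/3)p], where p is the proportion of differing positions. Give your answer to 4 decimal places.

0.3505

The sequences differ at positions 5 (G/A), 7 (A/T), 13 (A/G), 16 (T/C), 19 (C/G), 21 (C/T), 25 (G/C).
p = 7/25 = 0.280000.
d = −0.75 · ln(1 − (4/3)·0.280000) = −0.75 · ln(0.626667) = −0.75 · (-0.467340) = 0.3505.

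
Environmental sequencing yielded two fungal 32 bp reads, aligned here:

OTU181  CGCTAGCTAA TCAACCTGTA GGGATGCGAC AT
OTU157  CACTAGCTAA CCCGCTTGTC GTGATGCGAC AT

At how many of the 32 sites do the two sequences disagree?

7

Differing sites — 2:G/A; 11:T/C; 13:A/C; 14:A/G; 16:C/T; 20:A/C; 22:G/T.
That gives 7 mismatches out of 32 aligned sites, so the Hamming distance is 7.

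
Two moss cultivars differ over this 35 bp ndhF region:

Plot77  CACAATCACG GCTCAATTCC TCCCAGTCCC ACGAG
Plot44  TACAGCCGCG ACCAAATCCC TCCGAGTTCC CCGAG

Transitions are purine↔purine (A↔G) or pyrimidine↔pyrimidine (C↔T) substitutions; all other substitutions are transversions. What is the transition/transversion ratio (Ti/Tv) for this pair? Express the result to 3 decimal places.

2.667

Mismatches occur at site 1 (C↔T, transition), site 5 (A↔G, transition), site 6 (T↔C, transition), site 8 (A↔G, transition), site 11 (G↔A, transition), site 13 (T↔C, transition), site 14 (C↔A, transversion), site 18 (T↔C, transition), site 24 (C↔G, transversion), site 28 (C↔T, transition), site 31 (A↔C, transversion).
Of the 11 differences, 8 transitions and 3 transversions, so Ti/Tv = 8/3 = 2.667.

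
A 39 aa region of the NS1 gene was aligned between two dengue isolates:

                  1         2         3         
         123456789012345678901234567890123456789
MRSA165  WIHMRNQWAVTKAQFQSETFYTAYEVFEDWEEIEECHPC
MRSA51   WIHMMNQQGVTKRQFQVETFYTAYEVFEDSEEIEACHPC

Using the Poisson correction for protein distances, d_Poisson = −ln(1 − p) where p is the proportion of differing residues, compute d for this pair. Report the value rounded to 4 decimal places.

0.1978

The sequences differ at positions 5 (R/M), 8 (W/Q), 9 (A/G), 13 (A/R), 17 (S/V), 30 (W/S), 35 (E/A).
p = 7/39 = 0.179487.
d = −ln(1 − 0.179487) = −ln(0.820513) = 0.1978.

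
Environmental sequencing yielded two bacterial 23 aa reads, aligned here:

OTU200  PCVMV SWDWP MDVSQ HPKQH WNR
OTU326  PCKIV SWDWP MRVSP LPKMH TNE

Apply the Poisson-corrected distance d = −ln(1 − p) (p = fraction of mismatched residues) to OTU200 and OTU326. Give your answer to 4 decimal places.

0.4274

Differing sites — 3:V/K; 4:M/I; 12:D/R; 15:Q/P; 16:H/L; 19:Q/M; 21:W/T; 23:R/E.
p = 8/23 = 0.347826.
d = −ln(1 − 0.347826) = −ln(0.652174) = 0.4274.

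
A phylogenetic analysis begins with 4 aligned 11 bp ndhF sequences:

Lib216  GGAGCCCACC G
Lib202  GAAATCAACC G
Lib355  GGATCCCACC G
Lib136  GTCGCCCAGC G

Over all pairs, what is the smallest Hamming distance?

1

Pairwise Hamming distances:
  Lib216 vs Lib202: 4
  Lib216 vs Lib355: 1
  Lib216 vs Lib136: 3
  Lib202 vs Lib355: 4
  Lib202 vs Lib136: 6
  Lib355 vs Lib136: 4
The smallest is 1, between Lib216 and Lib355.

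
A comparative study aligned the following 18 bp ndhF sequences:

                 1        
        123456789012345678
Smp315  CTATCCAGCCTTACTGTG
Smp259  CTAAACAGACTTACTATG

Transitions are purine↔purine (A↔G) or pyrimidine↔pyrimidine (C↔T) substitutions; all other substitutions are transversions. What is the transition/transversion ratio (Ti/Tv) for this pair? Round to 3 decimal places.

0.333

Mismatches occur at site 4 (T↔A, transversion), site 5 (C↔A, transversion), site 9 (C↔A, transversion), site 16 (G↔A, transition).
Of the 4 differences, 1 transition and 3 transversions, so Ti/Tv = 1/3 = 0.333.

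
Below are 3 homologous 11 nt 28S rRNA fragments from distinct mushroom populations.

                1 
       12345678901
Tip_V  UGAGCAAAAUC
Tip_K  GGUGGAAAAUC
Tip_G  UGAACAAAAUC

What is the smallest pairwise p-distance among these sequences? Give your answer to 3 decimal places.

0.091

Pairwise Hamming distances:
  Tip_V vs Tip_K: 3
  Tip_V vs Tip_G: 1
  Tip_K vs Tip_G: 4
The smallest is 1 mismatch, between Tip_V and Tip_G; p = 1/11 = 0.091.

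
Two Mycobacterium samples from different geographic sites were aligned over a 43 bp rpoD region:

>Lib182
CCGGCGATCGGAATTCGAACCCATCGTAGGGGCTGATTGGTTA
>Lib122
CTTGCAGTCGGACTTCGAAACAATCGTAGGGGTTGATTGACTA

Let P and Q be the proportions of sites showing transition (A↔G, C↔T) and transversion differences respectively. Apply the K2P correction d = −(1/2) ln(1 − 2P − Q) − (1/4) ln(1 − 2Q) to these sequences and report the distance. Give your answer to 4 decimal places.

Differing sites — 2:C/T (Ti); 3:G/T (Tv); 6:G/A (Ti); 7:A/G (Ti); 13:A/C (Tv); 20:C/A (Tv); 22:C/A (Tv); 33:C/T (Ti); 40:G/A (Ti); 41:T/C (Ti).
Of the 10 differences, 6 transitions and 4 transversions over 43 sites: P = 6/43 = 0.139535, Q = 4/43 = 0.093023.
d = −0.5·ln(0.627907) − 0.25·ln(0.813954) = −0.5·(-0.465363) − 0.25·(-0.205851) = 0.2841.

0.2841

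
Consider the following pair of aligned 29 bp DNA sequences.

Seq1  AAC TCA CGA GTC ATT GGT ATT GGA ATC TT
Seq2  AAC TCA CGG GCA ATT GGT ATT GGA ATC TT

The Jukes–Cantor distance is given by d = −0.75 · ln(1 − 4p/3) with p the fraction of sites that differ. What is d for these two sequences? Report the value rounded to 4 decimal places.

0.1113

Differing sites — 9:A/G; 11:T/C; 12:C/A.
p = 3/29 = 0.103448.
d = −0.75 · ln(1 − (4/3)·0.103448) = −0.75 · ln(0.862069) = −0.75 · (-0.148420) = 0.1113.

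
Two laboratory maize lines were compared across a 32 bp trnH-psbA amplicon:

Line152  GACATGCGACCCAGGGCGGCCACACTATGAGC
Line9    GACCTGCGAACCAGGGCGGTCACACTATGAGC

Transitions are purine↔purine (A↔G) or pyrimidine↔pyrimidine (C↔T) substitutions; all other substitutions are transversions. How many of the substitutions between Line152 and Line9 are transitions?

1

The sequences differ at positions 4 (A/C, transversion), 10 (C/A, transversion), 20 (C/T, transition).
Of the 3 differences, 1 transition and 2 transversions, so the answer is 1.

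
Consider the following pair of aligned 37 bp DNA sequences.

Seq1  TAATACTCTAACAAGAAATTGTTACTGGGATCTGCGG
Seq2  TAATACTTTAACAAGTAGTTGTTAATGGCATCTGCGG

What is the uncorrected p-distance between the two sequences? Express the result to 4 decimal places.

0.1351

Differing sites — 8:C/T; 16:A/T; 18:A/G; 25:C/A; 29:G/C.
There are 5 differences over 37 sites, so p = 5/37 = 0.1351.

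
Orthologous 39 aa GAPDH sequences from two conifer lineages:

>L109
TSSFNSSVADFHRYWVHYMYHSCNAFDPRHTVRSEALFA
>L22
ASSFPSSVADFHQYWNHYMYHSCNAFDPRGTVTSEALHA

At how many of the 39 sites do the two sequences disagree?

7

Mismatches occur at site 1 (T↔A), site 5 (N↔P), site 13 (R↔Q), site 16 (V↔N), site 30 (H↔G), site 33 (R↔T), site 38 (F↔H).
That gives 7 mismatches out of 39 aligned sites, so the Hamming distance is 7.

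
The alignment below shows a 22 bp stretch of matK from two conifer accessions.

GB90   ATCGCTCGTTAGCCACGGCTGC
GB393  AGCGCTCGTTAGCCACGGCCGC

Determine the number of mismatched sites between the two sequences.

2

The sequences differ at positions 2 (T/G), 20 (T/C).
That gives 2 mismatches out of 22 aligned sites, so the Hamming distance is 2.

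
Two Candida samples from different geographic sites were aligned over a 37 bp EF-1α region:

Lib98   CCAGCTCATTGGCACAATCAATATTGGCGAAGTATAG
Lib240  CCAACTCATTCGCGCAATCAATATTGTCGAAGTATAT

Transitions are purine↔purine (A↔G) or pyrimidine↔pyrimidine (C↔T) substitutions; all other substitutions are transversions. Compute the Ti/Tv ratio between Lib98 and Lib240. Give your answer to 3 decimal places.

0.667

Mismatches occur at site 4 (G↔A, transition), site 11 (G↔C, transversion), site 14 (A↔G, transition), site 27 (G↔T, transversion), site 37 (G↔T, transversion).
Of the 5 differences, 2 transitions and 3 transversions, so Ti/Tv = 2/3 = 0.667.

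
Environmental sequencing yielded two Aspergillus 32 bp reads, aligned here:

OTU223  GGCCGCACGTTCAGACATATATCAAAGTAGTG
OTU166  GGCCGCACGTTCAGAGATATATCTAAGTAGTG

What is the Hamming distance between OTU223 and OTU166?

Mismatches occur at site 16 (C↔G), site 24 (A↔T).
That gives 2 mismatches out of 32 aligned sites, so the Hamming distance is 2.

2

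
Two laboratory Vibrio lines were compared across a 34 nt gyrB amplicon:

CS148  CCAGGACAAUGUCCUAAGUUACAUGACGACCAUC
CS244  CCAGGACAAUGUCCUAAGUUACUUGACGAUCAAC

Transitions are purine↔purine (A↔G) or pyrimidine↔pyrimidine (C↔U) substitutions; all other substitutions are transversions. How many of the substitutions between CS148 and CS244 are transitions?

Mismatches occur at site 23 (A↔U, transversion), site 30 (C↔U, transition), site 33 (U↔A, transversion).
Of the 3 differences, 1 transition and 2 transversions, so the answer is 1.

1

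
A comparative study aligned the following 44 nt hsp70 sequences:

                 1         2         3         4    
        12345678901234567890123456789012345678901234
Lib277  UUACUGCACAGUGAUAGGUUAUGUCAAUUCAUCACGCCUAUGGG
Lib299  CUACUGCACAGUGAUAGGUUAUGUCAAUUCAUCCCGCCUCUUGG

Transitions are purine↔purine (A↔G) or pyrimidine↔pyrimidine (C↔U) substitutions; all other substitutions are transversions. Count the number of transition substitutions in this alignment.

Differing sites — 1:U/C (Ti); 34:A/C (Tv); 40:A/C (Tv); 42:G/U (Tv).
Of the 4 differences, 1 transition and 3 transversions, so the answer is 1.

1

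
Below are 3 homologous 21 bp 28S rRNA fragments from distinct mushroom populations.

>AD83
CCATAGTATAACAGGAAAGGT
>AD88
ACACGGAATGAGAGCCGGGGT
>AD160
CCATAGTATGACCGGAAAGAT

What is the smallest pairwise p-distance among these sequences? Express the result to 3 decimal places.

0.143

Pairwise Hamming distances:
  AD83 vs AD88: 10
  AD83 vs AD160: 3
  AD88 vs AD160: 11
The smallest is 3 mismatches, between AD83 and AD160; p = 3/21 = 0.143.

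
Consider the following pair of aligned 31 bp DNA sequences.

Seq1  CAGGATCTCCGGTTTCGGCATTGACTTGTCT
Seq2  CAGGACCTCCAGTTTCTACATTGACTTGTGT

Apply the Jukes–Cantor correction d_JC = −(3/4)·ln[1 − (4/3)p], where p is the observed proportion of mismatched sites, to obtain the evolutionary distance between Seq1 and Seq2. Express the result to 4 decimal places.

Differing sites — 6:T/C; 11:G/A; 17:G/T; 18:G/A; 30:C/G.
p = 5/31 = 0.161290.
d = −0.75 · ln(1 − (4/3)·0.161290) = −0.75 · ln(0.784947) = −0.75 · (-0.242139) = 0.1816.

0.1816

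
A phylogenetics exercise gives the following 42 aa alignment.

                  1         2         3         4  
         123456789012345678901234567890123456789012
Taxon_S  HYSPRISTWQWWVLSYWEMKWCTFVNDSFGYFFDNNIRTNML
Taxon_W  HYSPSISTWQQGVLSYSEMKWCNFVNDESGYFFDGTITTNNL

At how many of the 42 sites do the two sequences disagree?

11

The sequences differ at positions 5 (R/S), 11 (W/Q), 12 (W/G), 17 (W/S), 23 (T/N), 28 (S/E), 29 (F/S), 35 (N/G), 36 (N/T), 38 (R/T), 41 (M/N).
That gives 11 mismatches out of 42 aligned sites, so the Hamming distance is 11.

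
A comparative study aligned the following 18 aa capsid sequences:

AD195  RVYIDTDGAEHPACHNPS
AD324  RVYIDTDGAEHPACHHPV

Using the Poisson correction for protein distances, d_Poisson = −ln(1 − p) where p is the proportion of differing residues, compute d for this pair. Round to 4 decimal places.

0.1178

Mismatches occur at site 16 (N→H), site 18 (S→V).
p = 2/18 = 0.111111.
d = −ln(1 − 0.111111) = −ln(0.888889) = 0.1178.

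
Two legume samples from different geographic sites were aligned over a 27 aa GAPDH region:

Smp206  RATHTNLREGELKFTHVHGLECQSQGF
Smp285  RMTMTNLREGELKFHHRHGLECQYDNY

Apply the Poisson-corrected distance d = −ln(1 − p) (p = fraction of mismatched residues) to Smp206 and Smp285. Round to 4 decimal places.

0.3514

Mismatches occur at site 2 (A↔M), site 4 (H↔M), site 15 (T↔H), site 17 (V↔R), site 24 (S↔Y), site 25 (Q↔D), site 26 (G↔N), site 27 (F↔Y).
p = 8/27 = 0.296296.
d = −ln(1 − 0.296296) = −ln(0.703704) = 0.3514.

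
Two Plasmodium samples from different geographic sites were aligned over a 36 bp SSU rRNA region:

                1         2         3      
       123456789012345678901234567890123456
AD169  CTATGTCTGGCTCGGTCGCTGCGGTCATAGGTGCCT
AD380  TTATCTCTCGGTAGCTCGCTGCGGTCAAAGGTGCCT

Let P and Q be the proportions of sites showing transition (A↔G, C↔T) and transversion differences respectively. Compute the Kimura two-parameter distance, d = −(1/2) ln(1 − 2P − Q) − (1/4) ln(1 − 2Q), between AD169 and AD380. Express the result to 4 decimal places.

0.2270

Differing sites — 1:C/T (Ti); 5:G/C (Tv); 9:G/C (Tv); 11:C/G (Tv); 13:C/A (Tv); 15:G/C (Tv); 28:T/A (Tv).
Of the 7 differences, 1 transition and 6 transversions over 36 sites: P = 1/36 = 0.027778, Q = 6/36 = 0.166667.
d = −0.5·ln(0.777777) − 0.25·ln(0.666666) = −0.5·(-0.251315) − 0.25·(-0.405466) = 0.2270.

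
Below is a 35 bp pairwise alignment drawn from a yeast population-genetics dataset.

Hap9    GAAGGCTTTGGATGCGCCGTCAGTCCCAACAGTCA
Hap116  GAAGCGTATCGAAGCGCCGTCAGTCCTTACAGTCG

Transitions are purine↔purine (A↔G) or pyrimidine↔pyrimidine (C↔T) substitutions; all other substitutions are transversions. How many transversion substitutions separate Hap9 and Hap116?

The sequences differ at positions 5 (G/C, transversion), 6 (C/G, transversion), 8 (T/A, transversion), 10 (G/C, transversion), 13 (T/A, transversion), 27 (C/T, transition), 28 (A/T, transversion), 35 (A/G, transition).
Of the 8 differences, 2 transitions and 6 transversions, so the answer is 6.

6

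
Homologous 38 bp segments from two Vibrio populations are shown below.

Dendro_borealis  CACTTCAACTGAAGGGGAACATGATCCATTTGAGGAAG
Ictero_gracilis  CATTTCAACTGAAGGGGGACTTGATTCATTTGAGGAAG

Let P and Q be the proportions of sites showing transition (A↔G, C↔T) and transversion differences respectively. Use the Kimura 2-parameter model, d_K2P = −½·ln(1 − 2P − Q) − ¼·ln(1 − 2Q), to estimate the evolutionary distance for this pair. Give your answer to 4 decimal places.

0.1153

The sequences differ at positions 3 (C/T, transition), 18 (A/G, transition), 21 (A/T, transversion), 26 (C/T, transition).
Of the 4 differences, 3 transitions and 1 transversion over 38 sites: P = 3/38 = 0.078947, Q = 1/38 = 0.026316.
d = −0.5·ln(0.815790) − 0.25·ln(0.947368) = −0.5·(-0.203598) − 0.25·(-0.054068) = 0.1153.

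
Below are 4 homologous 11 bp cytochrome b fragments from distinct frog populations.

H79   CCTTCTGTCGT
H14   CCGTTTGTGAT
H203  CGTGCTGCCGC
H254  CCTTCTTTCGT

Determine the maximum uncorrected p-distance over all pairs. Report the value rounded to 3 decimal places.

Pairwise Hamming distances:
  H79 vs H14: 4
  H79 vs H203: 4
  H79 vs H254: 1
  H14 vs H203: 8
  H14 vs H254: 5
  H203 vs H254: 5
The largest is 8 mismatches, between H14 and H203; p = 8/11 = 0.727.

0.727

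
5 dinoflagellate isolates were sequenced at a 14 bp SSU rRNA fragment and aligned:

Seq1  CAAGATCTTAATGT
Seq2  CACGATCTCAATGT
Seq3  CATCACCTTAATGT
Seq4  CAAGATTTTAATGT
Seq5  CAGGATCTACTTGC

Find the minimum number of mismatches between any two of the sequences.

1

Pairwise Hamming distances:
  Seq1 vs Seq2: 2
  Seq1 vs Seq3: 3
  Seq1 vs Seq4: 1
  Seq1 vs Seq5: 5
  Seq2 vs Seq3: 4
  Seq2 vs Seq4: 3
  Seq2 vs Seq5: 5
  Seq3 vs Seq4: 4
  Seq3 vs Seq5: 7
  Seq4 vs Seq5: 6
The smallest is 1, between Seq1 and Seq4.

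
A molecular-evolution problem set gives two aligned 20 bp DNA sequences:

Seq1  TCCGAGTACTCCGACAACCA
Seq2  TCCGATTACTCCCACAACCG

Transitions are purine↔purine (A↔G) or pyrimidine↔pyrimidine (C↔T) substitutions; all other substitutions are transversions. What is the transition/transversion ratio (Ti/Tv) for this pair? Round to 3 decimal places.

Mismatches occur at site 6 (G↔T, transversion), site 13 (G↔C, transversion), site 20 (A↔G, transition).
Of the 3 differences, 1 transition and 2 transversions, so Ti/Tv = 1/2 = 0.500.

0.500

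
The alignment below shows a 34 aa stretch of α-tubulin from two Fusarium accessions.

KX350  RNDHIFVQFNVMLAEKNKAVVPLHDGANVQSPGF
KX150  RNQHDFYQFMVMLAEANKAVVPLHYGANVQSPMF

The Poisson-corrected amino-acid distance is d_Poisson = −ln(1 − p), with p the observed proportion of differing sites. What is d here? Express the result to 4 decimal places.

0.2305

The sequences differ at positions 3 (D/Q), 5 (I/D), 7 (V/Y), 10 (N/M), 16 (K/A), 25 (D/Y), 33 (G/M).
p = 7/34 = 0.205882.
d = −ln(1 − 0.205882) = −ln(0.794118) = 0.2305.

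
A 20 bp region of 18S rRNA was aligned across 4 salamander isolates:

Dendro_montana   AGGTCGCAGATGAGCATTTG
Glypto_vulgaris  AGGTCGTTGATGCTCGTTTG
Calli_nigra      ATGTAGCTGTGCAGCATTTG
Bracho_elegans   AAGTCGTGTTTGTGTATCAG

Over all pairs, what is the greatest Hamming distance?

Pairwise Hamming distances:
  Dendro_montana vs Glypto_vulgaris: 5
  Dendro_montana vs Calli_nigra: 6
  Dendro_montana vs Bracho_elegans: 9
  Glypto_vulgaris vs Calli_nigra: 9
  Glypto_vulgaris vs Bracho_elegans: 10
  Calli_nigra vs Bracho_elegans: 11
The largest is 11, between Calli_nigra and Bracho_elegans.

11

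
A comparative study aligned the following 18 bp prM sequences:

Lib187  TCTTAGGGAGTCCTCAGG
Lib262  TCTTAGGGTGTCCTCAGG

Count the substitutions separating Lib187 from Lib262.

1

The sequences differ at position 9 (A/T).
That gives 1 mismatch out of 18 aligned sites, so the Hamming distance is 1.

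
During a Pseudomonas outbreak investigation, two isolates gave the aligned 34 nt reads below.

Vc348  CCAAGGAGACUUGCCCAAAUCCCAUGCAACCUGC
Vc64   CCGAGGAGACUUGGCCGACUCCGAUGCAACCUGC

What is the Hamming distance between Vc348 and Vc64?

5

The sequences differ at positions 3 (A/G), 14 (C/G), 17 (A/G), 19 (A/C), 23 (C/G).
That gives 5 mismatches out of 34 aligned sites, so the Hamming distance is 5.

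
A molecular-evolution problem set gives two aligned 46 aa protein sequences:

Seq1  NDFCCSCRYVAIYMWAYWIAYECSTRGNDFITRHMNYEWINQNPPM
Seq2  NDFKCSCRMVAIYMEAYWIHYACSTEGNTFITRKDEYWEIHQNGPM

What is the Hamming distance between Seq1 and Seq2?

14

Differing sites — 4:C/K; 9:Y/M; 15:W/E; 20:A/H; 22:E/A; 26:R/E; 29:D/T; 34:H/K; 35:M/D; 36:N/E; 38:E/W; 39:W/E; 41:N/H; 44:P/G.
That gives 14 mismatches out of 46 aligned sites, so the Hamming distance is 14.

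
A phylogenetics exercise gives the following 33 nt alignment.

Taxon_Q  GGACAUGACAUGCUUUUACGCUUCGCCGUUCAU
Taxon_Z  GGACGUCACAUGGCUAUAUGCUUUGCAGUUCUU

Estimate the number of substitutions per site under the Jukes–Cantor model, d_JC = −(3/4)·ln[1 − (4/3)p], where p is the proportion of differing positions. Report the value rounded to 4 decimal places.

0.3390

The sequences differ at positions 5 (A/G), 7 (G/C), 13 (C/G), 14 (U/C), 16 (U/A), 19 (C/U), 24 (C/U), 27 (C/A), 32 (A/U).
p = 9/33 = 0.272727.
d = −0.75 · ln(1 − (4/3)·0.272727) = −0.75 · ln(0.636364) = −0.75 · (-0.451985) = 0.3390.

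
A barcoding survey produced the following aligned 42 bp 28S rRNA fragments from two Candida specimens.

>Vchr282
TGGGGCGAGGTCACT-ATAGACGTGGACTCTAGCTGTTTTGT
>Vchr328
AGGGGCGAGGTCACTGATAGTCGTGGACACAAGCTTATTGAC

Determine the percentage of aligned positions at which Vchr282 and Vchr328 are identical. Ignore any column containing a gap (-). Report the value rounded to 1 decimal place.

78.0%

Excluding the 1 gap column leaves 41 comparable sites.
The sequences differ at positions 1 (T/A), 21 (A/T), 29 (T/A), 31 (T/A), 36 (G/T), 37 (T/A), 40 (T/G), 41 (G/A), 42 (T/C).
32 of the 41 comparable sites match, so the percent identity is 32/41 × 100 = 78.0%.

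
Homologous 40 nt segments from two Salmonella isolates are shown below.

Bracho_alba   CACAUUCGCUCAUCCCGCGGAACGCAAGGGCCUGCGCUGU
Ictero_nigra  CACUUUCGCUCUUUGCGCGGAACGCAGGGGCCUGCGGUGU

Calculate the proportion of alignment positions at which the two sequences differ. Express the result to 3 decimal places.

Differing sites — 4:A/U; 12:A/U; 14:C/U; 15:C/G; 27:A/G; 37:C/G.
There are 6 differences over 40 sites, so p = 6/40 = 0.150.

0.150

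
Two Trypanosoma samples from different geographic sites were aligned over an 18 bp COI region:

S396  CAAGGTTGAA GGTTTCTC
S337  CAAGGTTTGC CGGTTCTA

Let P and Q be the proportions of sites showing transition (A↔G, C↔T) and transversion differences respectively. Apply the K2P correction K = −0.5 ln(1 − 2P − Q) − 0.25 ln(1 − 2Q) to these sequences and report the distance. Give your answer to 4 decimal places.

Mismatches occur at site 8 (G→T, transversion), site 9 (A→G, transition), site 10 (A→C, transversion), site 11 (G→C, transversion), site 13 (T→G, transversion), site 18 (C→A, transversion).
Of the 6 differences, 1 transition and 5 transversions over 18 sites: P = 1/18 = 0.055556, Q = 5/18 = 0.277778.
d = −0.5·ln(0.611110) − 0.25·ln(0.444444) = −0.5·(-0.492478) − 0.25·(-0.810931) = 0.4490.

0.4490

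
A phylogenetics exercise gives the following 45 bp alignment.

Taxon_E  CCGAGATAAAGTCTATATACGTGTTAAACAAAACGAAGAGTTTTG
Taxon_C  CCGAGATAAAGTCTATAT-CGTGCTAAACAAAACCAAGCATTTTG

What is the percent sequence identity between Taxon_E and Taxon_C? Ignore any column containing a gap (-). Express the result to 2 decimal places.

Excluding the 1 gap column leaves 44 comparable sites.
Mismatches occur at site 24 (T↔C), site 35 (G↔C), site 39 (A↔C), site 40 (G↔A).
40 of the 44 comparable sites match, so the percent identity is 40/44 × 100 = 90.91%.

90.91%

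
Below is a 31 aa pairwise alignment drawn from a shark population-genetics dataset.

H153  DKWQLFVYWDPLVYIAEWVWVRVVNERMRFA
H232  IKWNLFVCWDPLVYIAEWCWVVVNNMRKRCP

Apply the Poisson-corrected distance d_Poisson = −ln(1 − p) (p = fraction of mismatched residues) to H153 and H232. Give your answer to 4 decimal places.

0.3895

Mismatches occur at site 1 (D↔I), site 4 (Q↔N), site 8 (Y↔C), site 19 (V↔C), site 22 (R↔V), site 24 (V↔N), site 26 (E↔M), site 28 (M↔K), site 30 (F↔C), site 31 (A↔P).
p = 10/31 = 0.322581.
d = −ln(1 − 0.322581) = −ln(0.677419) = 0.3895.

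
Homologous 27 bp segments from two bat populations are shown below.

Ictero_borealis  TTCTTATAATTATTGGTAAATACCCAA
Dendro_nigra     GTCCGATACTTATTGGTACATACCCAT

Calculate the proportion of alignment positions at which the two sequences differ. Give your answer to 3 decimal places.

0.222

Differing sites — 1:T/G; 4:T/C; 5:T/G; 9:A/C; 19:A/C; 27:A/T.
There are 6 differences over 27 sites, so p = 6/27 = 0.222.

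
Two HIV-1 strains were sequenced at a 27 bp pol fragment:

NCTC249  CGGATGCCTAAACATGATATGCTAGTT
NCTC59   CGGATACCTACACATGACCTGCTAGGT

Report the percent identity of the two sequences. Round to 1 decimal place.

81.5%

Differing sites — 6:G/A; 11:A/C; 18:T/C; 19:A/C; 26:T/G.
22 of the 27 sites match, so the percent identity is 22/27 × 100 = 81.5%.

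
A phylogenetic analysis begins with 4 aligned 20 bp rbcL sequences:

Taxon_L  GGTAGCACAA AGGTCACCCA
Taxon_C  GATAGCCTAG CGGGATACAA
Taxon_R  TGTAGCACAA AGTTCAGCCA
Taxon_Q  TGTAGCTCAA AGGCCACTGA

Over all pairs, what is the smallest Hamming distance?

Pairwise Hamming distances:
  Taxon_L vs Taxon_C: 10
  Taxon_L vs Taxon_R: 3
  Taxon_L vs Taxon_Q: 5
  Taxon_C vs Taxon_R: 12
  Taxon_C vs Taxon_Q: 12
  Taxon_R vs Taxon_Q: 6
The smallest is 3, between Taxon_L and Taxon_R.

3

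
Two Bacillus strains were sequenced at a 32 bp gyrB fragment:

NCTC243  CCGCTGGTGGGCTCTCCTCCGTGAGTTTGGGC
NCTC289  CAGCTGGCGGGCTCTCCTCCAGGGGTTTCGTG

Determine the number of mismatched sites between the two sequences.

The sequences differ at positions 2 (C/A), 8 (T/C), 21 (G/A), 22 (T/G), 24 (A/G), 29 (G/C), 31 (G/T), 32 (C/G).
That gives 8 mismatches out of 32 aligned sites, so the Hamming distance is 8.

8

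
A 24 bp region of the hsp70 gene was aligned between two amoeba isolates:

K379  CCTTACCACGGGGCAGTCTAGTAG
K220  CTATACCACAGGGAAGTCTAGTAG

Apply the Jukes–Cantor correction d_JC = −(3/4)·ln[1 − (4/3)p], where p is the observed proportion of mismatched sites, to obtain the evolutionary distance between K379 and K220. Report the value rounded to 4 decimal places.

0.1885

Differing sites — 2:C/T; 3:T/A; 10:G/A; 14:C/A.
p = 4/24 = 0.166667.
d = −0.75 · ln(1 − (4/3)·0.166667) = −0.75 · ln(0.777777) = −0.75 · (-0.251315) = 0.1885.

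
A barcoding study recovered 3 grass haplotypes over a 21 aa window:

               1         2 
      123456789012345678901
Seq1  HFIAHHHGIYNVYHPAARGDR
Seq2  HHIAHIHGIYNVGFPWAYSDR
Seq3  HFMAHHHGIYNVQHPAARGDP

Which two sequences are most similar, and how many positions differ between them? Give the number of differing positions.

Pairwise Hamming distances:
  Seq1 vs Seq2: 7
  Seq1 vs Seq3: 3
  Seq2 vs Seq3: 9
The smallest is 3, between Seq1 and Seq3.

3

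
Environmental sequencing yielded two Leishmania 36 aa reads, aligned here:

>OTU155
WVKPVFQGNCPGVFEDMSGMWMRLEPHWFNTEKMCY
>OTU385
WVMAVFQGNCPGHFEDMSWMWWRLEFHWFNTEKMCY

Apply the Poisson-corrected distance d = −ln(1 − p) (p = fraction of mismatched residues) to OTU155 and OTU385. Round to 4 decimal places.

0.1823

The sequences differ at positions 3 (K/M), 4 (P/A), 13 (V/H), 19 (G/W), 22 (M/W), 26 (P/F).
p = 6/36 = 0.166667.
d = −ln(1 − 0.166667) = −ln(0.833333) = 0.1823.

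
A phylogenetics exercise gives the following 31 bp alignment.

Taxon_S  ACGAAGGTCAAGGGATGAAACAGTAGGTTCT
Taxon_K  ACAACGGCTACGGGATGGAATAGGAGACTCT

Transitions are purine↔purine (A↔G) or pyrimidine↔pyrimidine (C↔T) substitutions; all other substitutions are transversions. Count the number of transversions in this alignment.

The sequences differ at positions 3 (G/A, transition), 5 (A/C, transversion), 8 (T/C, transition), 9 (C/T, transition), 11 (A/C, transversion), 18 (A/G, transition), 21 (C/T, transition), 24 (T/G, transversion), 27 (G/A, transition), 28 (T/C, transition).
Of the 10 differences, 7 transitions and 3 transversions, so the answer is 3.

3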